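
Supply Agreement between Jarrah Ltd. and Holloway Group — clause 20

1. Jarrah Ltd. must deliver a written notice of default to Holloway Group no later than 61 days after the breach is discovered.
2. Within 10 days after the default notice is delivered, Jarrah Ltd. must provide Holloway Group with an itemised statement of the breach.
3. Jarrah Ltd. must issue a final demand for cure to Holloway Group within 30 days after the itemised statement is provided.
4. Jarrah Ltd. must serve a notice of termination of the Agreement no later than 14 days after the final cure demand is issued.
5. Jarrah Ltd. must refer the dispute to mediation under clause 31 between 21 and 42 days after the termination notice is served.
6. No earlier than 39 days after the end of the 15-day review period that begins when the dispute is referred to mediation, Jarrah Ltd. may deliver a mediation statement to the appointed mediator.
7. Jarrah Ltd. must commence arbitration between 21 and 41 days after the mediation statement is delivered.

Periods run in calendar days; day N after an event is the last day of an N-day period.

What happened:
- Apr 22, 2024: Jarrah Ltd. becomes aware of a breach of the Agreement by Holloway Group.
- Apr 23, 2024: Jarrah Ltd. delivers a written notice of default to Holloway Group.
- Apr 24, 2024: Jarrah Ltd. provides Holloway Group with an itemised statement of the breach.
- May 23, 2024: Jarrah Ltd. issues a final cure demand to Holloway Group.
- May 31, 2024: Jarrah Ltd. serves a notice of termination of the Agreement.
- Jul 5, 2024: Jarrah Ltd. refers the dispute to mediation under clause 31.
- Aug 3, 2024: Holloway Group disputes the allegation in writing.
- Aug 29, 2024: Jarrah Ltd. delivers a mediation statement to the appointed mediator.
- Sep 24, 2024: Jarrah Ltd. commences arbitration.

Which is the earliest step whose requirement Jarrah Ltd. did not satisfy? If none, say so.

None — every step was satisfied

(1) due by Apr 22, 2024 + 61 days = Jun 22, 2024; completed Apr 23, 2024, before the deadline.
(2) due by Apr 23, 2024 + 10 days = May 3, 2024; done Apr 24, 2024 — timely.
(3) due by Apr 24, 2024 + 30 days = May 24, 2024; done May 23, 2024 — timely.
(4) due by May 23, 2024 + 14 days = Jun 6, 2024; May 31, 2024 is within that limit.
(5) the permitted window runs from May 31, 2024 + 21 = Jun 21, 2024 to May 31, 2024 + 42 = Jul 12, 2024; done Jul 5, 2024 — within the window.
(6) permitted from Jul 20, 2024 + 39 days = Aug 28, 2024 onward; done Aug 29, 2024, after the minimum wait.
(7) the permitted window runs from Aug 29, 2024 + 21 = Sep 19, 2024 to Aug 29, 2024 + 41 = Oct 9, 2024; done Sep 24, 2024 — within the window.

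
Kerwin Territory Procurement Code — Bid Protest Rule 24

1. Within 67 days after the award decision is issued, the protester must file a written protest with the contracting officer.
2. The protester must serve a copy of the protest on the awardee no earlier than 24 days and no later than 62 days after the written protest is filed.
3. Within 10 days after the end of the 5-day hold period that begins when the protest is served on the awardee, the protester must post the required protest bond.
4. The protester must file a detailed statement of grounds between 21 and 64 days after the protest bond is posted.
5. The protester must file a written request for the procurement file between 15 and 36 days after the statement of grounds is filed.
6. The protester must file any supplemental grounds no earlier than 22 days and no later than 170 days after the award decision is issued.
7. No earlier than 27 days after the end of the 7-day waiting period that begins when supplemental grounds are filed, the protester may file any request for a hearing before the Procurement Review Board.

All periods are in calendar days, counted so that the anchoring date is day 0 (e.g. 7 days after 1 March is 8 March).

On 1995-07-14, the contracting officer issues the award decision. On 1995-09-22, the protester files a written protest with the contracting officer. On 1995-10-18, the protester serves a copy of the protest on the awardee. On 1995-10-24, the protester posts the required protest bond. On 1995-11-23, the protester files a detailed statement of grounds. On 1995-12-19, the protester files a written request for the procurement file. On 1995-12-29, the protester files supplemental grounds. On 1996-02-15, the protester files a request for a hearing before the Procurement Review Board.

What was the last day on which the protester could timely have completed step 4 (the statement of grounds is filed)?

1995-12-27

Step 4 runs from 1995-10-24, when the protest bond is posted. The window is 21–64 days after 1995-10-24; it closes on 1995-12-27.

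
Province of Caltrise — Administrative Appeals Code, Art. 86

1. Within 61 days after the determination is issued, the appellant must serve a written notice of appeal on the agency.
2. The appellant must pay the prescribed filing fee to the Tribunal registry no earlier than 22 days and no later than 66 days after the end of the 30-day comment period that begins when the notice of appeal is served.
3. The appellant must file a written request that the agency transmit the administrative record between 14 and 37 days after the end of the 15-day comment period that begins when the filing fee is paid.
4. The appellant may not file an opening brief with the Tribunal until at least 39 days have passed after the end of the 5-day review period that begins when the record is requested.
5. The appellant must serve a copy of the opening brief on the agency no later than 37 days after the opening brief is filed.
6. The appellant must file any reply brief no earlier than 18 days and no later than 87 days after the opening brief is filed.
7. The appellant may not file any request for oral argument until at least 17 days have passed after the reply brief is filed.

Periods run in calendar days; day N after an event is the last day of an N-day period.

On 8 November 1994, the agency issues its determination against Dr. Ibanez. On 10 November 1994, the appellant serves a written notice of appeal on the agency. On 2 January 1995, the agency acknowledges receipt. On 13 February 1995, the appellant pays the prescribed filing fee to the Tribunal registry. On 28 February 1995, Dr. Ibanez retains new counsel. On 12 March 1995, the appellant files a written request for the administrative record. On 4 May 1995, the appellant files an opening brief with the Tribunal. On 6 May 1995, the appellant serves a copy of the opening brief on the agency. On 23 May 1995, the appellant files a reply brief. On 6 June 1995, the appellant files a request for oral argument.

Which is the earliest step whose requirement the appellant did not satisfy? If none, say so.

Step 3

Step 1 — counting 61 days from 8 November 1994 (when the determination is issued) gives a deadline of 8 January 1995; completed 10 November 1994, before the deadline.
Step 2 — 22 and 66 days from 10 December 1994 (end of the 30-day comment period, which began when the notice of appeal is served on 10 November 1994) are 1 January 1995 and 14 February 1995 respectively; done 13 February 1995 — within the window.
Step 3 — 14 and 37 days from 28 February 1995 (end of the 15-day comment period, which began when the filing fee is paid on 13 February 1995) are 14 March 1995 and 6 April 1995 respectively; 12 March 1995 is 2 days too early.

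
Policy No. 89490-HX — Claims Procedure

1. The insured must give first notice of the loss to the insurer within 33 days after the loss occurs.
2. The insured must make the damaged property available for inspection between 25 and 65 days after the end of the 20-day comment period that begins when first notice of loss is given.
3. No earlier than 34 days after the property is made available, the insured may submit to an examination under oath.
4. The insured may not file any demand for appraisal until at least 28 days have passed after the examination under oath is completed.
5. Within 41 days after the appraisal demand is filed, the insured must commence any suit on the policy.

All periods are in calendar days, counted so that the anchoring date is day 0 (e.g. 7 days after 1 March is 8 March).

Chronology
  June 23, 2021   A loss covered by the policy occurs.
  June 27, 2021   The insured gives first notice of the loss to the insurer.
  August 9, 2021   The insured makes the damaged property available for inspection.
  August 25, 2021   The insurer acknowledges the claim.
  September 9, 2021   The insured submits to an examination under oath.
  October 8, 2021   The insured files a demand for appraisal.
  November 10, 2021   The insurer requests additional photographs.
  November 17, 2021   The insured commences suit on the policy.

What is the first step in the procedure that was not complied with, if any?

Step 1: 33 days after June 23, 2021 (when the loss occurs) is July 26, 2021; June 27, 2021 is within that limit.
Step 2: the window is 25–65 days after July 17, 2021 (end of the 20-day comment period, which began when first notice of loss is given on June 27, 2021), so August 11, 2021 through September 20, 2021; August 9, 2021 is 2 days too early.
Later steps need not be reached.

Step 2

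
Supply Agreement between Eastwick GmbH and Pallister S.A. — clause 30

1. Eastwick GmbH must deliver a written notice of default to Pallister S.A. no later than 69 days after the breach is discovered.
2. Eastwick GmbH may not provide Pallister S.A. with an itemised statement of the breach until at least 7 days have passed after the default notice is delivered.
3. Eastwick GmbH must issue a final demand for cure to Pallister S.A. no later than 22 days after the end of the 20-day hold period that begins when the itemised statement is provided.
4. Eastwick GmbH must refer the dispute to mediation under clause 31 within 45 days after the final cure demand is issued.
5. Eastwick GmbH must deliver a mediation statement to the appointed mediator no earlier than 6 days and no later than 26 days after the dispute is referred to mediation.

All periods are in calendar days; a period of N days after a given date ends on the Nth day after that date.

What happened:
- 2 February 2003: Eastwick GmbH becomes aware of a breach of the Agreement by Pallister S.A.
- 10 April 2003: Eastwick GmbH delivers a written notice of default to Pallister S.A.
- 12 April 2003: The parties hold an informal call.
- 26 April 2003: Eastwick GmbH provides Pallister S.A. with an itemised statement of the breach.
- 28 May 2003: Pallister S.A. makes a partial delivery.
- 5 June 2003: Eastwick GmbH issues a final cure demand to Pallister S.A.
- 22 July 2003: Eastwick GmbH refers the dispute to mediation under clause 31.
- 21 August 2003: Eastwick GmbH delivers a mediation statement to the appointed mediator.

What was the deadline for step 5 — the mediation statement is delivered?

Step 5 runs from 22 July 2003, when the dispute is referred to mediation. The window is 6–26 days after 22 July 2003; it closes on 17 August 2003.

17 August 2003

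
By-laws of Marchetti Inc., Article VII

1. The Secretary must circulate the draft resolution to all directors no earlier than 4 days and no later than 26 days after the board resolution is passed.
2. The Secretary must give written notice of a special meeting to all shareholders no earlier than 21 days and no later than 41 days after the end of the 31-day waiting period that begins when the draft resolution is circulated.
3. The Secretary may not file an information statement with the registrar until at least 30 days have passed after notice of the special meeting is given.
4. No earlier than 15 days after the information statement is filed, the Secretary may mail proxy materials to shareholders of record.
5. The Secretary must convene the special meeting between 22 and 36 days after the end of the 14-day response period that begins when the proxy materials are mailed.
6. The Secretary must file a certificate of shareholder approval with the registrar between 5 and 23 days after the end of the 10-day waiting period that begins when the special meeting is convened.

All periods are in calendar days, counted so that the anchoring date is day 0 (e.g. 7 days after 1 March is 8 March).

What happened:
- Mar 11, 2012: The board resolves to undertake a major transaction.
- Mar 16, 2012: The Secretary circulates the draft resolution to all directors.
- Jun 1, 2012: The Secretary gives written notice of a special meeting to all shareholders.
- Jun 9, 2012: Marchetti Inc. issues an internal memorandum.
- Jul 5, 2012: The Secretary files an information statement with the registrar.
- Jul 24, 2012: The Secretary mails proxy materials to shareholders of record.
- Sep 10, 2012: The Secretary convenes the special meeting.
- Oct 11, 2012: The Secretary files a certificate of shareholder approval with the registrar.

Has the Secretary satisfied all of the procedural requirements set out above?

No

Step 1 — 4 and 26 days from Mar 11, 2012 (when the board resolution is passed) are Mar 15, 2012 and Apr 6, 2012 respectively; done Mar 16, 2012, which is between those dates.
Step 2 — 21 and 41 days from Apr 16, 2012 (end of the 31-day waiting period, which began when the draft resolution is circulated on Mar 16, 2012) are May 7, 2012 and May 27, 2012 respectively; Jun 1, 2012 is 5 days past the end of the window.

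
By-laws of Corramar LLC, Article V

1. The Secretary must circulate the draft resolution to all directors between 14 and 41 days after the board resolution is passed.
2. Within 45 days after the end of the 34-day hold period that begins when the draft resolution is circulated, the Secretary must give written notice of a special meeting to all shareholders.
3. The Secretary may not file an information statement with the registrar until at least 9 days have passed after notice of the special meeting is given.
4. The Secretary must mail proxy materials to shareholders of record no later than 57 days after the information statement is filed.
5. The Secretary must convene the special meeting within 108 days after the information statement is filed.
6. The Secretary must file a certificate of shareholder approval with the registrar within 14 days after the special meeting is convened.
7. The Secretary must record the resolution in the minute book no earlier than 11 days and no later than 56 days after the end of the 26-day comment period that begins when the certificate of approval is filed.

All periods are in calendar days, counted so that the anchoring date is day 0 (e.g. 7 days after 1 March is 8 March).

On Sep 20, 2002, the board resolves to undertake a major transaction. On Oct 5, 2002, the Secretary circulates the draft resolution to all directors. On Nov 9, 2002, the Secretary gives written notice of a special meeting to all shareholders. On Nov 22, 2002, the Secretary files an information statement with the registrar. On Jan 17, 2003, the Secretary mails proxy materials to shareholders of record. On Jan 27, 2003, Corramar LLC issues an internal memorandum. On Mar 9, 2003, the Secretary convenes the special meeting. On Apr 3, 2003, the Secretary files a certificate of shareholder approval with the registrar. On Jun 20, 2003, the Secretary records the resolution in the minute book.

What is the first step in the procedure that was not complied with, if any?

Step 6

Step 1: the window is 14–41 days after Sep 20, 2002 (when the board resolution is passed), so Oct 4, 2002 through Oct 31, 2002; Oct 5, 2002 falls inside that range.
Step 2: 45 days after Nov 8, 2002 (end of the 34-day hold period, which began when the draft resolution is circulated on Oct 5, 2002) is Dec 23, 2002; done Nov 9, 2002 — timely.
Step 3: the earliest permitted date is 9 days after Nov 9, 2002 (when notice of the special meeting is given), i.e. Nov 18, 2002; done Nov 22, 2002 — permitted.
Step 4: 57 days after Nov 22, 2002 (when the information statement is filed) is Jan 18, 2003; Jan 17, 2003 is within that limit.
Step 5: 108 days after Nov 22, 2002 (when the information statement is filed) is Mar 10, 2003; done Mar 9, 2003 — timely.
Step 6: 14 days after Mar 9, 2003 (when the special meeting is convened) is Mar 23, 2003; done Apr 3, 2003 — 11 days late.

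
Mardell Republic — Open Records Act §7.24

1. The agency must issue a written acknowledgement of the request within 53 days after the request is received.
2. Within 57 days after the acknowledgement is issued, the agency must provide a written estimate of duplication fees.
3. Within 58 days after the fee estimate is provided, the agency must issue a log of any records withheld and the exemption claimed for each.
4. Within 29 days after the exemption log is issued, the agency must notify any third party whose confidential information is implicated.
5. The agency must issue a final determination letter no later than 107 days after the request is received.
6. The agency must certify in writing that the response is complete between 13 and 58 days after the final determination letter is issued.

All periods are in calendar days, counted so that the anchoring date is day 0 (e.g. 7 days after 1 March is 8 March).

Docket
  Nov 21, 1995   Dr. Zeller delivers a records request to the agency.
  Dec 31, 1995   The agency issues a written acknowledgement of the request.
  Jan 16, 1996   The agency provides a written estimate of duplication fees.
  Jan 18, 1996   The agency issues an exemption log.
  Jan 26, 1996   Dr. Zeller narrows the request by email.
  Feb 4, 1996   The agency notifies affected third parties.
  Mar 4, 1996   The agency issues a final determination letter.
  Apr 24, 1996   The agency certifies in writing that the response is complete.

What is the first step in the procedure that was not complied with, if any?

None — every step was satisfied

Step 1 — counting 53 days from Nov 21, 1995 (when the request is received) gives a deadline of Jan 13, 1996; Dec 31, 1995 is within that limit.
Step 2 — counting 57 days from Dec 31, 1995 (when the acknowledgement is issued) gives a deadline of Feb 26, 1996; completed Jan 16, 1996, before the deadline.
Step 3 — counting 58 days from Jan 16, 1996 (when the fee estimate is provided) gives a deadline of Mar 14, 1996; completed Jan 18, 1996, before the deadline.
Step 4 — counting 29 days from Jan 18, 1996 (when the exemption log is issued) gives a deadline of Feb 16, 1996; Feb 4, 1996 is within that limit.
Step 5 — counting 107 days from Nov 21, 1995 (when the request is received) gives a deadline of Mar 7, 1996; Mar 4, 1996 is within that limit.
Step 6 — 13 and 58 days from Mar 4, 1996 (when the final determination letter is issued) are Mar 17, 1996 and May 1, 1996 respectively; done Apr 24, 1996 — within the window.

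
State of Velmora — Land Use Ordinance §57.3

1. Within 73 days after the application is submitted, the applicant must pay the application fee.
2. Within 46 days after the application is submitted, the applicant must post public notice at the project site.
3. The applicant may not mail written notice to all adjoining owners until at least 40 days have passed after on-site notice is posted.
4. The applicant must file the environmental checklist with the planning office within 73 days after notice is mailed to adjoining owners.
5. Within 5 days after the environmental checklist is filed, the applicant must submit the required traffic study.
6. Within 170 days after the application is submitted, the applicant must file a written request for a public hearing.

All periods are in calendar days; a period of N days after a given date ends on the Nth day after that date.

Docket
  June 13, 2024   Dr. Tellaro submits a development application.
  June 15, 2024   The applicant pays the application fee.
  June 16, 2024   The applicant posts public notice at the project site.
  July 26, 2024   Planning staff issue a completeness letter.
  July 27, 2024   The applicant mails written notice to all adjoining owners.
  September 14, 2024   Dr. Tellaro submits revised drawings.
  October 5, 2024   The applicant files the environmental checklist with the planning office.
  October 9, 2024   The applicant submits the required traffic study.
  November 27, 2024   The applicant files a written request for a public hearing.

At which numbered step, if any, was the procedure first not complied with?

(1) due by June 13, 2024 + 73 days = August 25, 2024; done June 15, 2024 — timely.
(2) due by June 13, 2024 + 46 days = July 29, 2024; completed June 16, 2024, before the deadline.
(3) permitted from June 16, 2024 + 40 days = July 26, 2024 onward; July 27, 2024 is on or after that date.
(4) due by July 27, 2024 + 73 days = October 8, 2024; completed October 5, 2024, before the deadline.
(5) due by October 5, 2024 + 5 days = October 10, 2024; October 9, 2024 is within that limit.
(6) due by June 13, 2024 + 170 days = November 30, 2024; done November 27, 2024 — timely.

None — every step was satisfied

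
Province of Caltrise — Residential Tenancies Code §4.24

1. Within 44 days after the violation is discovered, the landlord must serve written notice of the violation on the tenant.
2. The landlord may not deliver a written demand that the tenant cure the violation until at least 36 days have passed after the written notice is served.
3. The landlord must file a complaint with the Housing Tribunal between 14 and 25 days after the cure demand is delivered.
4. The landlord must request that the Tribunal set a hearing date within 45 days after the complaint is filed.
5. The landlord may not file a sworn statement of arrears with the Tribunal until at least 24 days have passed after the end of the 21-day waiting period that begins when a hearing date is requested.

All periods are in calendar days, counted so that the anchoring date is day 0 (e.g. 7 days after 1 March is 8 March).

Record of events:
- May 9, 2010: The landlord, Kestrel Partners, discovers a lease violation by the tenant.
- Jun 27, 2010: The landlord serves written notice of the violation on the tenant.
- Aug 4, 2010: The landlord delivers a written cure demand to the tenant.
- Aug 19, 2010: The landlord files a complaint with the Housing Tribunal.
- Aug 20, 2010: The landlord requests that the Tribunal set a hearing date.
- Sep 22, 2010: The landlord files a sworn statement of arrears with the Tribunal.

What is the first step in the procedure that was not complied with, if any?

Step 1

Step 1 — counting 44 days from May 9, 2010 (when the violation is discovered) gives a deadline of Jun 22, 2010; Jun 27, 2010 misses that deadline by 5 days.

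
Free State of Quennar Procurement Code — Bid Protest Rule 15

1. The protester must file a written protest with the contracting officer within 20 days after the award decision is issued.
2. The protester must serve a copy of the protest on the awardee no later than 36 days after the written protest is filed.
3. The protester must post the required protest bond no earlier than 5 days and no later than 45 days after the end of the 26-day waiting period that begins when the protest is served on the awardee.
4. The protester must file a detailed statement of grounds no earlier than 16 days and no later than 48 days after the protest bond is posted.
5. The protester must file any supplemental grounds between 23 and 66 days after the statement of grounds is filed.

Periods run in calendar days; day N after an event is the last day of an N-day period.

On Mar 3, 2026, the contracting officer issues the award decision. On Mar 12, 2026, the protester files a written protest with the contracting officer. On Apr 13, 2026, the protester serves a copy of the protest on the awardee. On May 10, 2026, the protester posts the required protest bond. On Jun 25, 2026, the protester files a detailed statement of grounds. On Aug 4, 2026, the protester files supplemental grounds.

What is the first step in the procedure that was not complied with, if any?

Step 3

(1) due by Mar 3, 2026 + 20 days = Mar 23, 2026; completed Mar 12, 2026, before the deadline.
(2) due by Mar 12, 2026 + 36 days = Apr 17, 2026; completed Apr 13, 2026, before the deadline.
(3) the permitted window runs from May 9, 2026 + 5 = May 14, 2026 to May 9, 2026 + 45 = Jun 23, 2026; May 10, 2026 is 4 days too early.
The procedure was therefore not followed at step 3.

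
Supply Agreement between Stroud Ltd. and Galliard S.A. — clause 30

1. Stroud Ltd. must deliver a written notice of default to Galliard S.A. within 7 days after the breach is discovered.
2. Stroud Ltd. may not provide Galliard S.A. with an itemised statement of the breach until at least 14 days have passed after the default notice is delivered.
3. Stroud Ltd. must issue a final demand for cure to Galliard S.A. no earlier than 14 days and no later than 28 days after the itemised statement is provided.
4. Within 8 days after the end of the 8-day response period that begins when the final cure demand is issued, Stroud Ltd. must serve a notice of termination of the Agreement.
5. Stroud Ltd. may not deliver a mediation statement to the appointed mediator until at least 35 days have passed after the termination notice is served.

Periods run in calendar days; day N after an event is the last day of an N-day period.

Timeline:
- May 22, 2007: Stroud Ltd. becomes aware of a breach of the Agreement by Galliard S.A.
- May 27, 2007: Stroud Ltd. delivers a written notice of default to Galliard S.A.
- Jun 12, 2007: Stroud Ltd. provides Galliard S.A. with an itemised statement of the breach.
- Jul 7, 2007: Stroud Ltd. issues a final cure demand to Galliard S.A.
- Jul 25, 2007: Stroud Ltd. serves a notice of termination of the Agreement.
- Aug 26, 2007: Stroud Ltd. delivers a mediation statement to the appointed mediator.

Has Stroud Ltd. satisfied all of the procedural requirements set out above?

Step 1 — counting 7 days from May 22, 2007 (when the breach is discovered) gives a deadline of May 29, 2007; done May 27, 2007 — timely.
Step 2 — must wait 14 days from May 27, 2007 (when the default notice is delivered), so not before Jun 10, 2007; done Jun 12, 2007, after the minimum wait.
Step 3 — 14 and 28 days from Jun 12, 2007 (when the itemised statement is provided) are Jun 26, 2007 and Jul 10, 2007 respectively; Jul 7, 2007 falls inside that range.
Step 4 — counting 8 days from Jul 15, 2007 (end of the 8-day response period, which began when the final cure demand is issued on Jul 7, 2007) gives a deadline of Jul 23, 2007; not done until Jul 25, 2007, 2 days after the deadline.

No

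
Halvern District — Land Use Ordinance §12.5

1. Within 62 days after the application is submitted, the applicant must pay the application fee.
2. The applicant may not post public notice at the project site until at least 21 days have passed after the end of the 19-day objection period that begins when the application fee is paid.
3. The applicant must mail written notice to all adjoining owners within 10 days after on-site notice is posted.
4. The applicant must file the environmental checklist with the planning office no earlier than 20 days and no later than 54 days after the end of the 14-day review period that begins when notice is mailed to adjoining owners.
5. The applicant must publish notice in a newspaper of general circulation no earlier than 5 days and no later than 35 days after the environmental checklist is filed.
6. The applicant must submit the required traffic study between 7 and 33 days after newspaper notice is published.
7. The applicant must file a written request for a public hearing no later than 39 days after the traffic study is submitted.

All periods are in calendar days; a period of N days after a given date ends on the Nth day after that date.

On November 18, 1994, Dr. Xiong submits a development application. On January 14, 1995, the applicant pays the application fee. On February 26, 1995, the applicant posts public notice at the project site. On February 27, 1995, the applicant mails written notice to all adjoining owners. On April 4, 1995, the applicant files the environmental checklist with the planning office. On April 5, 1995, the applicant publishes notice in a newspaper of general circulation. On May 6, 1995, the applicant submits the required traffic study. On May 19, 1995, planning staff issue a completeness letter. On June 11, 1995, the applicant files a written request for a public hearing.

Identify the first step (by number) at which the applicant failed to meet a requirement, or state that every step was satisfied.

Step 5

Step 1: 62 days after November 18, 1994 (when the application is submitted) is January 19, 1995; completed January 14, 1995, before the deadline.
Step 2: the earliest permitted date is 21 days after February 2, 1995 (end of the 19-day objection period, which began when the application fee is paid on January 14, 1995), i.e. February 23, 1995; done February 26, 1995 — permitted.
Step 3: 10 days after February 26, 1995 (when on-site notice is posted) is March 8, 1995; done February 27, 1995 — timely.
Step 4: the window is 20–54 days after March 13, 1995 (end of the 14-day review period, which began when notice is mailed to adjoining owners on February 27, 1995), so April 2, 1995 through May 6, 1995; April 4, 1995 falls inside that range.
Step 5: the window is 5–35 days after April 4, 1995 (when the environmental checklist is filed), so April 9, 1995 through May 9, 1995; done April 5, 1995 — 4 days before the window opened.
That is the first point of non-compliance.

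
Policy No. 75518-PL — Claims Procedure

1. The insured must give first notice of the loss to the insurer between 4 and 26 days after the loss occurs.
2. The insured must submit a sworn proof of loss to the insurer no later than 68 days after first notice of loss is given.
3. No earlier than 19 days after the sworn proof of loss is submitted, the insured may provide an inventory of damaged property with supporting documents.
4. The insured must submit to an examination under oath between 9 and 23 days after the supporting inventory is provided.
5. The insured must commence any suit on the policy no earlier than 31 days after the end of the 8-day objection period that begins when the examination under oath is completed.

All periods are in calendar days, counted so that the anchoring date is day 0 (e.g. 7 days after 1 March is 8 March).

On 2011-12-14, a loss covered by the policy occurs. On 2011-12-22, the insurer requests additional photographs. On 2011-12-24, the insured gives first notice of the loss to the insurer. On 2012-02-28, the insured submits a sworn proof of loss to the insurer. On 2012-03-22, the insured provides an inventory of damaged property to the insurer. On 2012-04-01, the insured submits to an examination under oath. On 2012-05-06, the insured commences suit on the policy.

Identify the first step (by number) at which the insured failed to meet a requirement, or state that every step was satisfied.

(1) the permitted window runs from 2011-12-14 + 4 = 2011-12-18 to 2011-12-14 + 26 = 2012-01-09; 2011-12-24 falls inside that range.
(2) due by 2011-12-24 + 68 days = 2012-03-01; completed 2012-02-28, before the deadline.
(3) permitted from 2012-02-28 + 19 days = 2012-03-18 onward; done 2012-03-22, after the minimum wait.
(4) the permitted window runs from 2012-03-22 + 9 = 2012-03-31 to 2012-03-22 + 23 = 2012-04-14; done 2012-04-01 — within the window.
(5) permitted from 2012-04-09 + 31 days = 2012-05-10 onward; 2012-05-06 is 4 days before the earliest permitted date.
The analysis stops there.

Step 5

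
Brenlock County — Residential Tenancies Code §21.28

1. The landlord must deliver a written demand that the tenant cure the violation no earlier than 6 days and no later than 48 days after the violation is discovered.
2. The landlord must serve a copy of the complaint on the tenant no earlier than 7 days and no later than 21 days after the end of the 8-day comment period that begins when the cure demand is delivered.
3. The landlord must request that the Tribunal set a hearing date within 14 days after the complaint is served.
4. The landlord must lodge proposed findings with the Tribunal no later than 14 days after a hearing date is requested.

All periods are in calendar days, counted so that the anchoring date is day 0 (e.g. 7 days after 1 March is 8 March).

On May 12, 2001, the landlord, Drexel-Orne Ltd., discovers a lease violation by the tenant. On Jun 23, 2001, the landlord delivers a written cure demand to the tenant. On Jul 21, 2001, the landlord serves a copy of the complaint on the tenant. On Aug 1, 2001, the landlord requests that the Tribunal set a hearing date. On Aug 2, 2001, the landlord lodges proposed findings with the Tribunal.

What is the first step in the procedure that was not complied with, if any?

(1) the permitted window runs from May 12, 2001 + 6 = May 18, 2001 to May 12, 2001 + 48 = Jun 29, 2001; done Jun 23, 2001 — within the window.
(2) the permitted window runs from Jul 1, 2001 + 7 = Jul 8, 2001 to Jul 1, 2001 + 21 = Jul 22, 2001; done Jul 21, 2001 — within the window.
(3) due by Jul 21, 2001 + 14 days = Aug 4, 2001; Aug 1, 2001 is within that limit.
(4) due by Aug 1, 2001 + 14 days = Aug 15, 2001; done Aug 2, 2001 — timely.

None — every step was satisfied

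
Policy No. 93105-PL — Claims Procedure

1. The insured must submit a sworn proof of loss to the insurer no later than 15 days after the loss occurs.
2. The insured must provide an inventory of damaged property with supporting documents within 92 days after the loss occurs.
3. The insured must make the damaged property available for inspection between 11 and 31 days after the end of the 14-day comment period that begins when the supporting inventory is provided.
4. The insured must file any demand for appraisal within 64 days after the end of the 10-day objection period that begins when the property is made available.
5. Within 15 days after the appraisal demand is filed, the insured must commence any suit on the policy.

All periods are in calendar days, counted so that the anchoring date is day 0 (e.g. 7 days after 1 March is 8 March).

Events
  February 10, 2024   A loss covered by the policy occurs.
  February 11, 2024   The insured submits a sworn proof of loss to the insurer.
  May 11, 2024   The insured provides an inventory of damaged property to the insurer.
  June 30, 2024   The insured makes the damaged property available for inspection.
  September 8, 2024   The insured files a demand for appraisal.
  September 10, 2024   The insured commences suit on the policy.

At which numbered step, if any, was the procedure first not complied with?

Step 1 — counting 15 days from February 10, 2024 (when the loss occurs) gives a deadline of February 25, 2024; February 11, 2024 is within that limit.
Step 2 — counting 92 days from February 10, 2024 (when the loss occurs) gives a deadline of May 12, 2024; May 11, 2024 is within that limit.
Step 3 — 11 and 31 days from May 25, 2024 (end of the 14-day comment period, which began when the supporting inventory is provided on May 11, 2024) are June 5, 2024 and June 25, 2024 respectively; done June 30, 2024 — 5 days after the window closed.

Step 3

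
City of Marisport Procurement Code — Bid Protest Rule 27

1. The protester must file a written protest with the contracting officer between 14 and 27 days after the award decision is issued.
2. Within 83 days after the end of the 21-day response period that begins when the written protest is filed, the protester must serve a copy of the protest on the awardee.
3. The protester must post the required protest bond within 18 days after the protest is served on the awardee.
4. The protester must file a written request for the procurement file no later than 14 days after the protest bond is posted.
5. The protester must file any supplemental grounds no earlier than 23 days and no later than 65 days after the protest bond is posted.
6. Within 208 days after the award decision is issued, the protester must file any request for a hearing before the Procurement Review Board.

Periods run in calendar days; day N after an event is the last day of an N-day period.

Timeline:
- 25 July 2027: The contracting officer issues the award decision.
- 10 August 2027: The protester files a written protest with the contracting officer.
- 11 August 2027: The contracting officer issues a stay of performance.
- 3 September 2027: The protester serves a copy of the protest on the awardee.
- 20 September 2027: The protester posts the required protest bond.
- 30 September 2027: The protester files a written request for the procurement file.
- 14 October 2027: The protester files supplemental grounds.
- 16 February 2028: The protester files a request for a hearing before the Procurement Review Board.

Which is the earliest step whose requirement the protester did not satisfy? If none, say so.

Step 1 — 14 and 27 days from 25 July 2027 (when the award decision is issued) are 8 August 2027 and 21 August 2027 respectively; done 10 August 2027, which is between those dates.
Step 2 — counting 83 days from 31 August 2027 (end of the 21-day response period, which began when the written protest is filed on 10 August 2027) gives a deadline of 22 November 2027; done 3 September 2027 — timely.
Step 3 — counting 18 days from 3 September 2027 (when the protest is served on the awardee) gives a deadline of 21 September 2027; completed 20 September 2027, before the deadline.
Step 4 — counting 14 days from 20 September 2027 (when the protest bond is posted) gives a deadline of 4 October 2027; done 30 September 2027 — timely.
Step 5 — 23 and 65 days from 20 September 2027 (when the protest bond is posted) are 13 October 2027 and 24 November 2027 respectively; done 14 October 2027, which is between those dates.
Step 6 — counting 208 days from 25 July 2027 (when the award decision is issued) gives a deadline of 18 February 2028; 16 February 2028 is within that limit.

None — every step was satisfied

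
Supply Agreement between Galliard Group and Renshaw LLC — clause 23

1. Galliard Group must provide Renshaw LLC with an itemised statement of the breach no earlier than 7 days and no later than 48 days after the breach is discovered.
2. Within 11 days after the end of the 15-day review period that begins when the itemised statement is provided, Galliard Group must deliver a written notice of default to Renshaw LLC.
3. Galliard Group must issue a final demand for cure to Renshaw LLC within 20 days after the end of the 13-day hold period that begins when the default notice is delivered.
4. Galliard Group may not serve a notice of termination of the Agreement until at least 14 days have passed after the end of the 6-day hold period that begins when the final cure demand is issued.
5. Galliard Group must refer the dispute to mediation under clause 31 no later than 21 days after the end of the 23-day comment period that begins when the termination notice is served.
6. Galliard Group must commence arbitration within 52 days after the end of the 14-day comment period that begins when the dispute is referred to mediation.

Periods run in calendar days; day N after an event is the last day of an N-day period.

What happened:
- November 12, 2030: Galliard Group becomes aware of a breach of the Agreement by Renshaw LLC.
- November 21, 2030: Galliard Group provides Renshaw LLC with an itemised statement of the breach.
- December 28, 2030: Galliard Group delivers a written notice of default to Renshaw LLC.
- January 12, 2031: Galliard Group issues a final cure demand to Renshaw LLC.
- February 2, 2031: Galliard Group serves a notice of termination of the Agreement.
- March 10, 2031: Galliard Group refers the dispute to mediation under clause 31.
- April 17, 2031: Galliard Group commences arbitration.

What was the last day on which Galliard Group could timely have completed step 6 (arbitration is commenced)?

May 15, 2031

The dispute is referred to mediation on March 10, 2031; the 14-day comment period therefore ends March 24, 2031, and step 6 runs from that date. 52 days after March 24, 2031 is May 15, 2031.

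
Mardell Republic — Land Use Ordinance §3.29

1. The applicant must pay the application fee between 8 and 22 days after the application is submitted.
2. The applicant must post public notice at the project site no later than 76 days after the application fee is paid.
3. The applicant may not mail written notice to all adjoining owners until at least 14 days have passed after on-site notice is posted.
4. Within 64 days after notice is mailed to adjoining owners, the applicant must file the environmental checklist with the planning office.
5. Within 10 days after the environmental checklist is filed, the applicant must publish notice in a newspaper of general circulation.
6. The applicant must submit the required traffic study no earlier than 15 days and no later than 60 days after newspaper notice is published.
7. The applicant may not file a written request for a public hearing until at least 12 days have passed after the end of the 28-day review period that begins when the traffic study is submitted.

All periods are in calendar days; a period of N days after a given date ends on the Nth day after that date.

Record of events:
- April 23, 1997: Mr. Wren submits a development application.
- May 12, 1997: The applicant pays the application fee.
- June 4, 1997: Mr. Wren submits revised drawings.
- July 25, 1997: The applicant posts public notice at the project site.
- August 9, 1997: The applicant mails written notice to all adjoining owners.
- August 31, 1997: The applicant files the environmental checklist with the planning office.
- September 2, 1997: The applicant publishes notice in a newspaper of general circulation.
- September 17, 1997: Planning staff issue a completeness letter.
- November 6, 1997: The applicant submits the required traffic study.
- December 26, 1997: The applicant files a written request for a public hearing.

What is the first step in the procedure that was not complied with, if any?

Step 6

(1) the permitted window runs from April 23, 1997 + 8 = May 1, 1997 to April 23, 1997 + 22 = May 15, 1997; May 12, 1997 falls inside that range.
(2) due by May 12, 1997 + 76 days = July 27, 1997; completed July 25, 1997, before the deadline.
(3) permitted from July 25, 1997 + 14 days = August 8, 1997 onward; done August 9, 1997, after the minimum wait.
(4) due by August 9, 1997 + 64 days = October 12, 1997; completed August 31, 1997, before the deadline.
(5) due by August 31, 1997 + 10 days = September 10, 1997; completed September 2, 1997, before the deadline.
(6) the permitted window runs from September 2, 1997 + 15 = September 17, 1997 to September 2, 1997 + 60 = November 1, 1997; November 6, 1997 is 5 days past the end of the window.
The procedure was therefore not followed at step 6.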